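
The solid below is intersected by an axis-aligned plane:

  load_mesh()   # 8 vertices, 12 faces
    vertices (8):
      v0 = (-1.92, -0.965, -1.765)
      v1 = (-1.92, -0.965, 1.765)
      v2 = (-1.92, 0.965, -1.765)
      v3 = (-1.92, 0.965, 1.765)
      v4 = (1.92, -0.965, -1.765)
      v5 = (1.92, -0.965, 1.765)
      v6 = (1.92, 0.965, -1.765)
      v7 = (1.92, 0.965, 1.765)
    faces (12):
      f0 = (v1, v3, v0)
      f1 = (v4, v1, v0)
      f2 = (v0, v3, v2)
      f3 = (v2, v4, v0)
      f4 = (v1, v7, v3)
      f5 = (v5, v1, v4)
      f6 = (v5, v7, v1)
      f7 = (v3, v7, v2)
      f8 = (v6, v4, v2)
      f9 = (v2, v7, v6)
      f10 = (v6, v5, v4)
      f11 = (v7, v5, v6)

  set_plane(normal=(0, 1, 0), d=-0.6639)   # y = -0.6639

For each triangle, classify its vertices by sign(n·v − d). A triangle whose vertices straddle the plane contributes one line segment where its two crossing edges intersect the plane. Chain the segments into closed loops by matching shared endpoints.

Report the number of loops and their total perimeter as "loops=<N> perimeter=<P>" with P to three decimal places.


loops=1 perimeter=14.740

Straddling triangles (8 of 12):
  (v1,v3,v0) [-+-] → (-1.92, -0.6639, 1.765)–(-1.92, -0.6639, -1.21428)  len=2.9793
  (v0,v3,v2) [-++] → (-1.92, -0.6639, -1.21428)–(-1.92, -0.6639, -1.765)  len=0.5507
  (v2,v4,v0) [+--] → (1.32092, -0.6639, -1.765)–(-1.92, -0.6639, -1.765)  len=3.2409
  (v1,v7,v3) [-++] → (-1.32092, -0.6639, 1.765)–(-1.92, -0.6639, 1.765)  len=0.5991
  (v5,v7,v1) [-+-] → (1.92, -0.6639, 1.765)–(-1.32092, -0.6639, 1.765)  len=3.2409
  (v6,v4,v2) [+-+] → (1.92, -0.6639, -1.765)–(1.32092, -0.6639, -1.765)  len=0.5991
  (v6,v5,v4) [+--] → (1.92, -0.6639, 1.21428)–(1.92, -0.6639, -1.765)  len=2.9793
  (v7,v5,v6) [+-+] → (1.92, -0.6639, 1.765)–(1.92, -0.6639, 1.21428)  len=0.5507

Chained into 1 loop(s):
  loop 1: 8 segments, perimeter = 14.7400
Total perimeter = 14.740


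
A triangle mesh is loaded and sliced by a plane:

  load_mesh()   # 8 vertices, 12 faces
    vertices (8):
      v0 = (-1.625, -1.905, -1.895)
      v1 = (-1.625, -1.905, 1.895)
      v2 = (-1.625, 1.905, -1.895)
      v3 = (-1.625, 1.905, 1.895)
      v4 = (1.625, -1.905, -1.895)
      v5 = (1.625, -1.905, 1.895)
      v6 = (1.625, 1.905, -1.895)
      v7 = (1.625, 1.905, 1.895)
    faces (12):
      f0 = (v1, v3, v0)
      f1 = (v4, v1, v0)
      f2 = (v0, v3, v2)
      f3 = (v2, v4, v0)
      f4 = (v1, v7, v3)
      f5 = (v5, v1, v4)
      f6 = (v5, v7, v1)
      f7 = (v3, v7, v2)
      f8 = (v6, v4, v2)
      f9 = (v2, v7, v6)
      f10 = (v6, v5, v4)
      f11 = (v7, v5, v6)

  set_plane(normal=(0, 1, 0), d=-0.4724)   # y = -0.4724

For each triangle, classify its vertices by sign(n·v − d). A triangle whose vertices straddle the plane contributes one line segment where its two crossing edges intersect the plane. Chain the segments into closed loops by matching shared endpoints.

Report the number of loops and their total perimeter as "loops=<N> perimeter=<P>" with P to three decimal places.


Straddling triangles (8 of 12):
  (v1,v3,v0) [-+-] → (-1.625, -0.4724, 1.895)–(-1.625, -0.4724, -0.46992)  len=2.3649
  (v0,v3,v2) [-++] → (-1.625, -0.4724, -0.46992)–(-1.625, -0.4724, -1.895)  len=1.4251
  (v2,v4,v0) [+--] → (0.402966, -0.4724, -1.895)–(-1.625, -0.4724, -1.895)  len=2.0280
  (v1,v7,v3) [-++] → (-0.402966, -0.4724, 1.895)–(-1.625, -0.4724, 1.895)  len=1.2220
  (v5,v7,v1) [-+-] → (1.625, -0.4724, 1.895)–(-0.402966, -0.4724, 1.895)  len=2.0280
  (v6,v4,v2) [+-+] → (1.625, -0.4724, -1.895)–(0.402966, -0.4724, -1.895)  len=1.2220
  (v6,v5,v4) [+--] → (1.625, -0.4724, 0.46992)–(1.625, -0.4724, -1.895)  len=2.3649
  (v7,v5,v6) [+-+] → (1.625, -0.4724, 1.895)–(1.625, -0.4724, 0.46992)  len=1.4251

Chained into 1 loop(s):
  loop 1: 8 segments, perimeter = 14.0800
Total perimeter = 14.080

loops=1 perimeter=14.080


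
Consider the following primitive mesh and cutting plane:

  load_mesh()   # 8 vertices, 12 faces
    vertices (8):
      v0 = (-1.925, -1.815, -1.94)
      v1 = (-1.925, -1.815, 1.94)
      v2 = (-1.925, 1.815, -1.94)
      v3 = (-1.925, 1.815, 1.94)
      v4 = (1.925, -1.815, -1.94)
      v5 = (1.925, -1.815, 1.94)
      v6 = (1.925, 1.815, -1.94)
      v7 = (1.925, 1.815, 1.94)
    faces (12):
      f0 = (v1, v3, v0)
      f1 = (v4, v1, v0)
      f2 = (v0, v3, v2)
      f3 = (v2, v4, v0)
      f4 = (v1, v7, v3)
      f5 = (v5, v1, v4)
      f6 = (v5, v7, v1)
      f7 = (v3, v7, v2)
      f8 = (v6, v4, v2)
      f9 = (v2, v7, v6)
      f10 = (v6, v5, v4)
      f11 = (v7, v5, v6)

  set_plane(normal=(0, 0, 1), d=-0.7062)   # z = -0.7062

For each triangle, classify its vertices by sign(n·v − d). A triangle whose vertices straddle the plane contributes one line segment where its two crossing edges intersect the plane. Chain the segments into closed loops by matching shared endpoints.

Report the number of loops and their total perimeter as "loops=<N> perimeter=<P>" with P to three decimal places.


Straddling triangles (8 of 12):
  (v1,v3,v0) [++-] → (-1.925, -0.660697, -0.7062)–(-1.925, -1.815, -0.7062)  len=1.1543
  (v4,v1,v0) [-+-] → (0.70074, -1.815, -0.7062)–(-1.925, -1.815, -0.7062)  len=2.6257
  (v0,v3,v2) [-+-] → (-1.925, -0.660697, -0.7062)–(-1.925, 1.815, -0.7062)  len=2.4757
  (v5,v1,v4) [++-] → (0.70074, -1.815, -0.7062)–(1.925, -1.815, -0.7062)  len=1.2243
  (v3,v7,v2) [++-] → (-0.70074, 1.815, -0.7062)–(-1.925, 1.815, -0.7062)  len=1.2243
  (v2,v7,v6) [-+-] → (-0.70074, 1.815, -0.7062)–(1.925, 1.815, -0.7062)  len=2.6257
  (v6,v5,v4) [-+-] → (1.925, 0.660697, -0.7062)–(1.925, -1.815, -0.7062)  len=2.4757
  (v7,v5,v6) [++-] → (1.925, 0.660697, -0.7062)–(1.925, 1.815, -0.7062)  len=1.1543

Chained into 1 loop(s):
  loop 1: 8 segments, perimeter = 14.9600
Total perimeter = 14.960

loops=1 perimeter=14.960


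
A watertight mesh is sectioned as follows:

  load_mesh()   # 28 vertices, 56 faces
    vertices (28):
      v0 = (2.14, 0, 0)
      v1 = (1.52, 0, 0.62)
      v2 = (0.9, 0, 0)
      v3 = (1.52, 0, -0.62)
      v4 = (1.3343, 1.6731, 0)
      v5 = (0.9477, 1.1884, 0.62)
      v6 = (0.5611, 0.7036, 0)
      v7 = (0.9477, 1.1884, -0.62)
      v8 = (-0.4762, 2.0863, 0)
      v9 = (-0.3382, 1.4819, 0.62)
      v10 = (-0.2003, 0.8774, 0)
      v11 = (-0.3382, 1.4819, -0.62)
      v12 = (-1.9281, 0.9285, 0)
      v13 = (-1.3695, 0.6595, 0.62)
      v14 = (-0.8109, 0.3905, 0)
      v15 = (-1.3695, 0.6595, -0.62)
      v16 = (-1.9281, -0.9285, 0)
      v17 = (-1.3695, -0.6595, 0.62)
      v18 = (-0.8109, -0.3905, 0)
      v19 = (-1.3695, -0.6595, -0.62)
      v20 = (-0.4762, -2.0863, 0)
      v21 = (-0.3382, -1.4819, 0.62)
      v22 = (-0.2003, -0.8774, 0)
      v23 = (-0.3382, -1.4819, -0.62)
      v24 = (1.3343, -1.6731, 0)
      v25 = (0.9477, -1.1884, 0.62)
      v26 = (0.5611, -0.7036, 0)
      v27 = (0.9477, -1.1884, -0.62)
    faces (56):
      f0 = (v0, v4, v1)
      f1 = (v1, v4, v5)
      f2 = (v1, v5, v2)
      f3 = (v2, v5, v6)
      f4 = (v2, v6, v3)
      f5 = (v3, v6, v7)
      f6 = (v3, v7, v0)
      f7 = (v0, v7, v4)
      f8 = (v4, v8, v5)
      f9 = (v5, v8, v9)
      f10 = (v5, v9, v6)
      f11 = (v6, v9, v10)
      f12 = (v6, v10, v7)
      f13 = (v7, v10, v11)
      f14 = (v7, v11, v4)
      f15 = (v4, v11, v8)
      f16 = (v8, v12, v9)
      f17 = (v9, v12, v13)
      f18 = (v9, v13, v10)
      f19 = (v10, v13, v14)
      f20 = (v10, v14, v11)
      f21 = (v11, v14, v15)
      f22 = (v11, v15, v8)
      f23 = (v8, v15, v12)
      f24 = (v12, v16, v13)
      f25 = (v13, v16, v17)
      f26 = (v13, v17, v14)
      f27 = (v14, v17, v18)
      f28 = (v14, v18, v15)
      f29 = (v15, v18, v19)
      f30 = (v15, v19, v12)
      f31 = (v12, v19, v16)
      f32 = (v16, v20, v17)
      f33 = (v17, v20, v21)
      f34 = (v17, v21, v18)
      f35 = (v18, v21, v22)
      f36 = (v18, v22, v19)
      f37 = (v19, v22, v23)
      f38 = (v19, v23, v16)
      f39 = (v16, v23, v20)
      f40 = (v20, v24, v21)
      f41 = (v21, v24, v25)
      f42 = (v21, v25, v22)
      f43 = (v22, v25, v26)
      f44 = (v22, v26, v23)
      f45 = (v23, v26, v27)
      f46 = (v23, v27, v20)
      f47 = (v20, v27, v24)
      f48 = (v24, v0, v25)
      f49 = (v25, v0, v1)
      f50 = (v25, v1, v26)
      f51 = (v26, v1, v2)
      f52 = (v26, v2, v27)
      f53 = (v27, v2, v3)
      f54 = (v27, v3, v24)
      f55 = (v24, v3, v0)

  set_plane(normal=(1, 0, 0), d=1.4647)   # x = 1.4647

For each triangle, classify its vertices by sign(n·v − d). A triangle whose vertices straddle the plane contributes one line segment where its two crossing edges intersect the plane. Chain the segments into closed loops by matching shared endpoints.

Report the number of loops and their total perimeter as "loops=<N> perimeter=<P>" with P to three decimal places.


loops=1 perimeter=6.226

Straddling triangles (14 of 56):
  (v0,v4,v1) [+-+] → (1.4647, 1.40231, 0)–(1.4647, 0.498236, 0.435369)  len=1.0034
  (v1,v4,v5) [+--] → (1.4647, 0.498236, 0.435369)–(1.4647, 0.114832, 0.62)  len=0.4255
  (v1,v5,v2) [+--] → (1.4647, 0.114832, 0.62)–(1.4647, 0, 0.5647)  len=0.1275
  (v2,v6,v3) [--+] → (1.4647, 0.0405768, -0.584244)–(1.4647, 0, -0.5647)  len=0.0450
  (v3,v6,v7) [+--] → (1.4647, 0.0405768, -0.584244)–(1.4647, 0.114832, -0.62)  len=0.0824
  (v3,v7,v0) [+-+] → (1.4647, 0.114832, -0.62)–(1.4647, 0.673091, -0.351158)  len=0.6196
  (v0,v7,v4) [+--] → (1.4647, 0.673091, -0.351158)–(1.4647, 1.40231, 0)  len=0.8094
  (v24,v0,v25) [-+-] → (1.4647, -1.40231, 0)–(1.4647, -0.673091, 0.351158)  len=0.8094
  (v25,v0,v1) [-++] → (1.4647, -0.673091, 0.351158)–(1.4647, -0.114832, 0.62)  len=0.6196
  (v25,v1,v26) [-+-] → (1.4647, -0.114832, 0.62)–(1.4647, -0.0405768, 0.584244)  len=0.0824
  (v26,v1,v2) [-+-] → (1.4647, -0.0405768, 0.584244)–(1.4647, 0, 0.5647)  len=0.0450
  (v27,v2,v3) [--+] → (1.4647, 0, -0.5647)–(1.4647, -0.114832, -0.62)  len=0.1275
  (v27,v3,v24) [-+-] → (1.4647, -0.114832, -0.62)–(1.4647, -0.498236, -0.435369)  len=0.4255
  (v24,v3,v0) [-++] → (1.4647, -0.498236, -0.435369)–(1.4647, -1.40231, 0)  len=1.0034

Chained into 1 loop(s):
  loop 1: 14 segments, perimeter = 6.2258
Total perimeter = 6.226


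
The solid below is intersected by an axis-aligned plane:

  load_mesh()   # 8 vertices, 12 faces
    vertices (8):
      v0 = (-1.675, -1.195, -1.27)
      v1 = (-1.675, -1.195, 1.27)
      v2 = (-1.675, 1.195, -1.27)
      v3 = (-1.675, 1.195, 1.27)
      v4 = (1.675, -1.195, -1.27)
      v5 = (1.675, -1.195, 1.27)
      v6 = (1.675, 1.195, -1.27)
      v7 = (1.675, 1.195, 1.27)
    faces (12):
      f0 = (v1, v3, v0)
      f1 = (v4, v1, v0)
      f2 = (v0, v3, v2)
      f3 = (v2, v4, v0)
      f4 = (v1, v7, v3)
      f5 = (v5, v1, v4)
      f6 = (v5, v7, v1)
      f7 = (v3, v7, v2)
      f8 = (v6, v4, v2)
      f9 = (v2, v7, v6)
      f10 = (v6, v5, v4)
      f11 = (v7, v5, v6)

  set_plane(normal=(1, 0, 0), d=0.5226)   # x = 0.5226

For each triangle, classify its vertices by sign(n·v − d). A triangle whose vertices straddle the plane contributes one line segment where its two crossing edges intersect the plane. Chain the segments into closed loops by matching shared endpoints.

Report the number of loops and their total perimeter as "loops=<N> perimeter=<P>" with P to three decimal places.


loops=1 perimeter=9.860

Straddling triangles (8 of 12):
  (v4,v1,v0) [+--] → (0.5226, -1.195, -0.39624)–(0.5226, -1.195, -1.27)  len=0.8738
  (v2,v4,v0) [-+-] → (0.5226, -0.37284, -1.27)–(0.5226, -1.195, -1.27)  len=0.8222
  (v1,v7,v3) [-+-] → (0.5226, 0.37284, 1.27)–(0.5226, 1.195, 1.27)  len=0.8222
  (v5,v1,v4) [+-+] → (0.5226, -1.195, 1.27)–(0.5226, -1.195, -0.39624)  len=1.6662
  (v5,v7,v1) [++-] → (0.5226, 0.37284, 1.27)–(0.5226, -1.195, 1.27)  len=1.5678
  (v3,v7,v2) [-+-] → (0.5226, 1.195, 1.27)–(0.5226, 1.195, 0.39624)  len=0.8738
  (v6,v4,v2) [++-] → (0.5226, -0.37284, -1.27)–(0.5226, 1.195, -1.27)  len=1.5678
  (v2,v7,v6) [-++] → (0.5226, 1.195, 0.39624)–(0.5226, 1.195, -1.27)  len=1.6662

Chained into 1 loop(s):
  loop 1: 8 segments, perimeter = 9.8600
Total perimeter = 9.860


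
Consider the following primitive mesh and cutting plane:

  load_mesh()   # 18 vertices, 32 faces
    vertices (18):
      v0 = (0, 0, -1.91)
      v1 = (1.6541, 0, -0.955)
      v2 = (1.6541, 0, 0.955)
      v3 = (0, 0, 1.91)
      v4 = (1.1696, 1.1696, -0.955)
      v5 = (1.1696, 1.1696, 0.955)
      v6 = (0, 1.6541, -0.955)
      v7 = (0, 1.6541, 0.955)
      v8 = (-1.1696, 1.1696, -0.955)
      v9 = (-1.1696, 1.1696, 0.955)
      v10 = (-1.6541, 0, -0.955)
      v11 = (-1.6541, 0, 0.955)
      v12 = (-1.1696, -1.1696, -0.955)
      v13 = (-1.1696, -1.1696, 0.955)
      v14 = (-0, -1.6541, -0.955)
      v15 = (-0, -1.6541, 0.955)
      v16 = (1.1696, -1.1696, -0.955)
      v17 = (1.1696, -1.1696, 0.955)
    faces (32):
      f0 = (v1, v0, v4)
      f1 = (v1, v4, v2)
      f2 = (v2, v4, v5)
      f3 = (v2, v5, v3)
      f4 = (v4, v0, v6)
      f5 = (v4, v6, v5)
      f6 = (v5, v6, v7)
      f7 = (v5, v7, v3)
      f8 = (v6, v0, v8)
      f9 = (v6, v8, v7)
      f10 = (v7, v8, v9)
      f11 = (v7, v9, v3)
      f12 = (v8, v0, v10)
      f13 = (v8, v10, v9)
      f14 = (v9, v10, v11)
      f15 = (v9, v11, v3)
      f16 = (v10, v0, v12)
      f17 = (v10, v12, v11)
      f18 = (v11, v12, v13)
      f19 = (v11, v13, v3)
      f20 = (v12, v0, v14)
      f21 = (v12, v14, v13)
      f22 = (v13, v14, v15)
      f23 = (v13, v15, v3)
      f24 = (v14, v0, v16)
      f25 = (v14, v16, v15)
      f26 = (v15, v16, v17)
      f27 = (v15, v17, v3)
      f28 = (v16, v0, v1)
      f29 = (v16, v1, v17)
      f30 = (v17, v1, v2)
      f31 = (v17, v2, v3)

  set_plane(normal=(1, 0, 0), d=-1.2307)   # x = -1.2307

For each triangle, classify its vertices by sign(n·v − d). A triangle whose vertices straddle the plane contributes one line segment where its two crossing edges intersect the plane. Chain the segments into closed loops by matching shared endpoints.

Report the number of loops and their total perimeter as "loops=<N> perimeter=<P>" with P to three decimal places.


loops=1 perimeter=8.024

Straddling triangles (8 of 32):
  (v8,v0,v10) [++-] → (-1.2307, 0, -1.19945)–(-1.2307, 1.0221, -0.955)  len=1.0509
  (v8,v10,v9) [+-+] → (-1.2307, 1.0221, -0.955)–(-1.2307, 1.0221, 0.714131)  len=1.6691
  (v9,v10,v11) [+--] → (-1.2307, 1.0221, 0.714131)–(-1.2307, 1.0221, 0.955)  len=0.2409
  (v9,v11,v3) [+-+] → (-1.2307, 1.0221, 0.955)–(-1.2307, 0, 1.19945)  len=1.0509
  (v10,v0,v12) [-++] → (-1.2307, 0, -1.19945)–(-1.2307, -1.0221, -0.955)  len=1.0509
  (v10,v12,v11) [-+-] → (-1.2307, -1.0221, -0.955)–(-1.2307, -1.0221, -0.714131)  len=0.2409
  (v11,v12,v13) [-++] → (-1.2307, -1.0221, -0.714131)–(-1.2307, -1.0221, 0.955)  len=1.6691
  (v11,v13,v3) [-++] → (-1.2307, -1.0221, 0.955)–(-1.2307, 0, 1.19945)  len=1.0509

Chained into 1 loop(s):
  loop 1: 8 segments, perimeter = 8.0237
Total perimeter = 8.024


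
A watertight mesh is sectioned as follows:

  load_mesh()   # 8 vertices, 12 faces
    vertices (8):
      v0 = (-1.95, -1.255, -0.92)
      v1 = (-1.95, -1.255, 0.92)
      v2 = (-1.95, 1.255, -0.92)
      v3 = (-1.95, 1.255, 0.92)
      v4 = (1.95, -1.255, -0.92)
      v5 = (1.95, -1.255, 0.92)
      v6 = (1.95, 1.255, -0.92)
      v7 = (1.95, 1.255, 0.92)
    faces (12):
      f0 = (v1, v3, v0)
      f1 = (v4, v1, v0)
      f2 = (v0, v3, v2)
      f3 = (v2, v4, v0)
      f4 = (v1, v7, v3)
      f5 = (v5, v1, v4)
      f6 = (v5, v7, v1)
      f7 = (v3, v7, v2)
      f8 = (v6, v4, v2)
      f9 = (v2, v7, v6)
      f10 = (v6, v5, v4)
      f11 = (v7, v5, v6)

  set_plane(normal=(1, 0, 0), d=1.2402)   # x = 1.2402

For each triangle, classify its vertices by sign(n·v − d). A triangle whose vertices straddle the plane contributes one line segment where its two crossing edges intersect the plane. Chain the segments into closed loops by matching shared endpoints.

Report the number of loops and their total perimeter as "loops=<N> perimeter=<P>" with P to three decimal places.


Straddling triangles (8 of 12):
  (v4,v1,v0) [+--] → (1.2402, -1.255, -0.58512)–(1.2402, -1.255, -0.92)  len=0.3349
  (v2,v4,v0) [-+-] → (1.2402, -0.79818, -0.92)–(1.2402, -1.255, -0.92)  len=0.4568
  (v1,v7,v3) [-+-] → (1.2402, 0.79818, 0.92)–(1.2402, 1.255, 0.92)  len=0.4568
  (v5,v1,v4) [+-+] → (1.2402, -1.255, 0.92)–(1.2402, -1.255, -0.58512)  len=1.5051
  (v5,v7,v1) [++-] → (1.2402, 0.79818, 0.92)–(1.2402, -1.255, 0.92)  len=2.0532
  (v3,v7,v2) [-+-] → (1.2402, 1.255, 0.92)–(1.2402, 1.255, 0.58512)  len=0.3349
  (v6,v4,v2) [++-] → (1.2402, -0.79818, -0.92)–(1.2402, 1.255, -0.92)  len=2.0532
  (v2,v7,v6) [-++] → (1.2402, 1.255, 0.58512)–(1.2402, 1.255, -0.92)  len=1.5051

Chained into 1 loop(s):
  loop 1: 8 segments, perimeter = 8.7000
Total perimeter = 8.700

loops=1 perimeter=8.700


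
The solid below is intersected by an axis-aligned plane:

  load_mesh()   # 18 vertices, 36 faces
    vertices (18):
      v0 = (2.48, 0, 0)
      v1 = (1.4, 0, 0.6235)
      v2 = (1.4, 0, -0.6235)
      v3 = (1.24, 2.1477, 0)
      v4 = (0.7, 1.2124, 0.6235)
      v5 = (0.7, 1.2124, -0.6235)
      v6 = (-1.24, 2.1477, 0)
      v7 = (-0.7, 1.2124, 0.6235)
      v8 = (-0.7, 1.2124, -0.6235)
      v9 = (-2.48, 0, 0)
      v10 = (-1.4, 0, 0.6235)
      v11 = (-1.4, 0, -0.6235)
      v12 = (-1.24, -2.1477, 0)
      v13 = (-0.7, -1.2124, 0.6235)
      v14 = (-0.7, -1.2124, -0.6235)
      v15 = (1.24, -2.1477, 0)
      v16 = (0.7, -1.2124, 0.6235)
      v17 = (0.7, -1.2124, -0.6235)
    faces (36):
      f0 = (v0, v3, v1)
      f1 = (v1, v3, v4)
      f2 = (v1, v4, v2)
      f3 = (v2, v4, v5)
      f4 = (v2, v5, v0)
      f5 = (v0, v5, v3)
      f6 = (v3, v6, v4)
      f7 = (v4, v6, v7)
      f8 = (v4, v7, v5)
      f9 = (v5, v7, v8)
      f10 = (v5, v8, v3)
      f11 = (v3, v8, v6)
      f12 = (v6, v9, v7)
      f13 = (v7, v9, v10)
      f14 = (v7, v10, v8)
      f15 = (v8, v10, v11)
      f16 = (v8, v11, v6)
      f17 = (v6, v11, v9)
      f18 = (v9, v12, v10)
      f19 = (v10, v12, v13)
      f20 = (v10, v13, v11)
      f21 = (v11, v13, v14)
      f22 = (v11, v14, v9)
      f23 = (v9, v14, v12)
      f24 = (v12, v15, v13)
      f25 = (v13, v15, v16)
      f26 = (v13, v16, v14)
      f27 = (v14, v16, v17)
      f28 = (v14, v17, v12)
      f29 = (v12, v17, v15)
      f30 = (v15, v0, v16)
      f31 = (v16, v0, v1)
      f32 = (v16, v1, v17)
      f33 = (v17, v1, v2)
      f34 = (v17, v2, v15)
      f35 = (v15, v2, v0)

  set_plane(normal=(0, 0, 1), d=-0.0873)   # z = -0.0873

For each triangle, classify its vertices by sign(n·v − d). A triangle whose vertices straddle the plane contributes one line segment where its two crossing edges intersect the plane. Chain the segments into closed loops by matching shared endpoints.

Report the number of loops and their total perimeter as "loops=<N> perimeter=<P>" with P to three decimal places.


loops=2 perimeter=22.372

Straddling triangles (24 of 36):
  (v1,v4,v2) [++-] → (1.09901, 0.521322, -0.0873)–(1.4, 0, -0.0873)  len=0.6020
  (v2,v4,v5) [-+-] → (1.09901, 0.521322, -0.0873)–(0.7, 1.2124, -0.0873)  len=0.7980
  (v2,v5,v0) [--+] → (2.23077, 0.169755, -0.0873)–(2.32878, 0, -0.0873)  len=0.1960
  (v0,v5,v3) [+-+] → (2.23077, 0.169755, -0.0873)–(1.16439, 2.01674, -0.0873)  len=2.1327
  (v4,v7,v5) [++-] → (0.0980112, 1.2124, -0.0873)–(0.7, 1.2124, -0.0873)  len=0.6020
  (v5,v7,v8) [-+-] → (0.0980112, 1.2124, -0.0873)–(-0.7, 1.2124, -0.0873)  len=0.7980
  (v5,v8,v3) [--+] → (0.968369, 2.01674, -0.0873)–(1.16439, 2.01674, -0.0873)  len=0.1960
  (v3,v8,v6) [+-+] → (0.968369, 2.01674, -0.0873)–(-1.16439, 2.01674, -0.0873)  len=2.1328
  (v7,v10,v8) [++-] → (-1.00099, 0.691078, -0.0873)–(-0.7, 1.2124, -0.0873)  len=0.6020
  (v8,v10,v11) [-+-] → (-1.00099, 0.691078, -0.0873)–(-1.4, 0, -0.0873)  len=0.7980
  (v8,v11,v6) [--+] → (-1.2624, 1.84699, -0.0873)–(-1.16439, 2.01674, -0.0873)  len=0.1960
  (v6,v11,v9) [+-+] → (-1.2624, 1.84699, -0.0873)–(-2.32878, 0, -0.0873)  len=2.1327
  (v10,v13,v11) [++-] → (-1.09901, -0.521322, -0.0873)–(-1.4, 0, -0.0873)  len=0.6020
  (v11,v13,v14) [-+-] → (-1.09901, -0.521322, -0.0873)–(-0.7, -1.2124, -0.0873)  len=0.7980
  (v11,v14,v9) [--+] → (-2.23077, -0.169755, -0.0873)–(-2.32878, 0, -0.0873)  len=0.1960
  (v9,v14,v12) [+-+] → (-2.23077, -0.169755, -0.0873)–(-1.16439, -2.01674, -0.0873)  len=2.1327
  (v13,v16,v14) [++-] → (-0.0980112, -1.2124, -0.0873)–(-0.7, -1.2124, -0.0873)  len=0.6020
  (v14,v16,v17) [-+-] → (-0.0980112, -1.2124, -0.0873)–(0.7, -1.2124, -0.0873)  len=0.7980
  (v14,v17,v12) [--+] → (-0.968369, -2.01674, -0.0873)–(-1.16439, -2.01674, -0.0873)  len=0.1960
  (v12,v17,v15) [+-+] → (-0.968369, -2.01674, -0.0873)–(1.16439, -2.01674, -0.0873)  len=2.1328
  (v16,v1,v17) [++-] → (1.00099, -0.691078, -0.0873)–(0.7, -1.2124, -0.0873)  len=0.6020
  (v17,v1,v2) [-+-] → (1.00099, -0.691078, -0.0873)–(1.4, 0, -0.0873)  len=0.7980
  (v17,v2,v15) [--+] → (1.2624, -1.84699, -0.0873)–(1.16439, -2.01674, -0.0873)  len=0.1960
  (v15,v2,v0) [+-+] → (1.2624, -1.84699, -0.0873)–(2.32878, 0, -0.0873)  len=2.1327

Chained into 2 loop(s):
  loop 1: 12 segments, perimeter = 8.3999
  loop 2: 12 segments, perimeter = 13.9726
Total perimeter = 22.372


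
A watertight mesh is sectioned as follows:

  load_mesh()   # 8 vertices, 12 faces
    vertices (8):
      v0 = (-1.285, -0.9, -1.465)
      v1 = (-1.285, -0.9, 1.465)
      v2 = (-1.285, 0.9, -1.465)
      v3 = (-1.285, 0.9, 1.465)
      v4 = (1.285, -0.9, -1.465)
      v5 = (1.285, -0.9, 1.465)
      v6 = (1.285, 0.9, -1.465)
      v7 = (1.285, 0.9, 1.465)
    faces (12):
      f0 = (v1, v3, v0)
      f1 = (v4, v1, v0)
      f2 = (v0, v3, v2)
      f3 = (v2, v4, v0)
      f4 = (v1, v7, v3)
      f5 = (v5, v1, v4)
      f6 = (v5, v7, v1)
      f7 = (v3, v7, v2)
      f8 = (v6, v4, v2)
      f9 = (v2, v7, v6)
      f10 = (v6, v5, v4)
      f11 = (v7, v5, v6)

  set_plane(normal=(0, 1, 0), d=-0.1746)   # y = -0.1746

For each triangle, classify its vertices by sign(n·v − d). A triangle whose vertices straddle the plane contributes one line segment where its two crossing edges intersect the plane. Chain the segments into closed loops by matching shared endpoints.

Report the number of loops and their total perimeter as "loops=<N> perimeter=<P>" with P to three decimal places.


loops=1 perimeter=11.000

Straddling triangles (8 of 12):
  (v1,v3,v0) [-+-] → (-1.285, -0.1746, 1.465)–(-1.285, -0.1746, -0.28421)  len=1.7492
  (v0,v3,v2) [-++] → (-1.285, -0.1746, -0.28421)–(-1.285, -0.1746, -1.465)  len=1.1808
  (v2,v4,v0) [+--] → (0.24929, -0.1746, -1.465)–(-1.285, -0.1746, -1.465)  len=1.5343
  (v1,v7,v3) [-++] → (-0.24929, -0.1746, 1.465)–(-1.285, -0.1746, 1.465)  len=1.0357
  (v5,v7,v1) [-+-] → (1.285, -0.1746, 1.465)–(-0.24929, -0.1746, 1.465)  len=1.5343
  (v6,v4,v2) [+-+] → (1.285, -0.1746, -1.465)–(0.24929, -0.1746, -1.465)  len=1.0357
  (v6,v5,v4) [+--] → (1.285, -0.1746, 0.28421)–(1.285, -0.1746, -1.465)  len=1.7492
  (v7,v5,v6) [+-+] → (1.285, -0.1746, 1.465)–(1.285, -0.1746, 0.28421)  len=1.1808

Chained into 1 loop(s):
  loop 1: 8 segments, perimeter = 11.0000
Total perimeter = 11.000


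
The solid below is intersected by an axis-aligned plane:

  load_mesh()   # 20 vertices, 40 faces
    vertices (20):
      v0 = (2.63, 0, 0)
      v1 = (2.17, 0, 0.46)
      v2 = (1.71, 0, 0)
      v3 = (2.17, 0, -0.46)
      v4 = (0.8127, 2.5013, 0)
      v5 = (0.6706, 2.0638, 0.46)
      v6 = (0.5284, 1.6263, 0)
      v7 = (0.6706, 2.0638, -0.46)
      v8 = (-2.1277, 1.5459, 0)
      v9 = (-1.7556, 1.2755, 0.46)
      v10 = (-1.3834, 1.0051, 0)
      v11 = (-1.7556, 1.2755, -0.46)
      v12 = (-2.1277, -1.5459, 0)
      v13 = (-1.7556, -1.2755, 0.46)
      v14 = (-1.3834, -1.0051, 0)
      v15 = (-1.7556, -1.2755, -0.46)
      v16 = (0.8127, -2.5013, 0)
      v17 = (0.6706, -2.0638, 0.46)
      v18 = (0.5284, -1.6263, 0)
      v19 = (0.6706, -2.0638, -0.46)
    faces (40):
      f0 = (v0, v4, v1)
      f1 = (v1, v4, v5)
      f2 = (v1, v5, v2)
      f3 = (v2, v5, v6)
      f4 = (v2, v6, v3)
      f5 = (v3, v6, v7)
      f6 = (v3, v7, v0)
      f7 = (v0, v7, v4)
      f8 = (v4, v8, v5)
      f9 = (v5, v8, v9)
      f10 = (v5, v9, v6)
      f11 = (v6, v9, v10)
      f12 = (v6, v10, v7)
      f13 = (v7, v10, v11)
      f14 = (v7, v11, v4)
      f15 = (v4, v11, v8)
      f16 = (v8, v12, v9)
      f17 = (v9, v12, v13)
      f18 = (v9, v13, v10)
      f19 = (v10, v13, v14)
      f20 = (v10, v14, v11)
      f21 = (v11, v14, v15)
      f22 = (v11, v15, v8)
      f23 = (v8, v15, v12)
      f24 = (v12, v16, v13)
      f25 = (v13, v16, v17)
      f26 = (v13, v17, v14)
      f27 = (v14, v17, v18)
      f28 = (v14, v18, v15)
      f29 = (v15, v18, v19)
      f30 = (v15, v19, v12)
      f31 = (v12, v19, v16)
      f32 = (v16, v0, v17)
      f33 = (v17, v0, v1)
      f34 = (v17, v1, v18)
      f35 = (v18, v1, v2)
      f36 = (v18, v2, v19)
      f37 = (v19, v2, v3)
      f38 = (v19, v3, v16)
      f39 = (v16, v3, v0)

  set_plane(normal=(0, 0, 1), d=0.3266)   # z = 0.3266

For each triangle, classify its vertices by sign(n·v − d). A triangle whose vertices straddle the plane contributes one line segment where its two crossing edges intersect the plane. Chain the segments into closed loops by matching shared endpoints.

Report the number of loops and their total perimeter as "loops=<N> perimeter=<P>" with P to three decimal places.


Straddling triangles (20 of 40):
  (v0,v4,v1) [--+] → (1.77638, 0.725377, 0.3266)–(2.3034, 0, 0.3266)  len=0.8966
  (v1,v4,v5) [+-+] → (1.77638, 0.725377, 0.3266)–(0.711809, 2.19068, 0.3266)  len=1.8112
  (v1,v5,v2) [++-] → (0.972026, 1.4653, 0.3266)–(2.0366, 0, 0.3266)  len=1.8112
  (v2,v5,v6) [-+-] → (0.972026, 1.4653, 0.3266)–(0.629362, 1.93693, 0.3266)  len=0.5830
  (v4,v8,v5) [--+] → (-0.140907, 1.91361, 0.3266)–(0.711809, 2.19068, 0.3266)  len=0.8966
  (v5,v8,v9) [+-+] → (-0.140907, 1.91361, 0.3266)–(-1.86351, 1.35392, 0.3266)  len=1.8112
  (v5,v9,v6) [++-] → (-1.09324, 1.37723, 0.3266)–(0.629362, 1.93693, 0.3266)  len=1.8112
  (v6,v9,v10) [-+-] → (-1.09324, 1.37723, 0.3266)–(-1.64766, 1.19708, 0.3266)  len=0.5830
  (v8,v12,v9) [--+] → (-1.86351, 0.457294, 0.3266)–(-1.86351, 1.35392, 0.3266)  len=0.8966
  (v9,v12,v13) [+-+] → (-1.86351, 0.457294, 0.3266)–(-1.86351, -1.35392, 0.3266)  len=1.8112
  (v9,v13,v10) [++-] → (-1.64766, -0.614126, 0.3266)–(-1.64766, 1.19708, 0.3266)  len=1.8112
  (v10,v13,v14) [-+-] → (-1.64766, -0.614126, 0.3266)–(-1.64766, -1.19708, 0.3266)  len=0.5830
  (v12,v16,v13) [--+] → (-1.01079, -1.63098, 0.3266)–(-1.86351, -1.35392, 0.3266)  len=0.8966
  (v13,v16,v17) [+-+] → (-1.01079, -1.63098, 0.3266)–(0.711809, -2.19068, 0.3266)  len=1.8112
  (v13,v17,v14) [++-] → (0.07494, -1.75678, 0.3266)–(-1.64766, -1.19708, 0.3266)  len=1.8112
  (v14,v17,v18) [-+-] → (0.07494, -1.75678, 0.3266)–(0.629362, -1.93693, 0.3266)  len=0.5830
  (v16,v0,v17) [--+] → (1.23883, -1.4653, 0.3266)–(0.711809, -2.19068, 0.3266)  len=0.8966
  (v17,v0,v1) [+-+] → (1.23883, -1.4653, 0.3266)–(2.3034, 0, 0.3266)  len=1.8112
  (v17,v1,v18) [++-] → (1.69394, -0.471627, 0.3266)–(0.629362, -1.93693, 0.3266)  len=1.8112
  (v18,v1,v2) [-+-] → (1.69394, -0.471627, 0.3266)–(2.0366, 0, 0.3266)  len=0.5830

Chained into 2 loop(s):
  loop 1: 10 segments, perimeter = 13.5391
  loop 2: 10 segments, perimeter = 11.9709
Total perimeter = 25.510

loops=2 perimeter=25.510


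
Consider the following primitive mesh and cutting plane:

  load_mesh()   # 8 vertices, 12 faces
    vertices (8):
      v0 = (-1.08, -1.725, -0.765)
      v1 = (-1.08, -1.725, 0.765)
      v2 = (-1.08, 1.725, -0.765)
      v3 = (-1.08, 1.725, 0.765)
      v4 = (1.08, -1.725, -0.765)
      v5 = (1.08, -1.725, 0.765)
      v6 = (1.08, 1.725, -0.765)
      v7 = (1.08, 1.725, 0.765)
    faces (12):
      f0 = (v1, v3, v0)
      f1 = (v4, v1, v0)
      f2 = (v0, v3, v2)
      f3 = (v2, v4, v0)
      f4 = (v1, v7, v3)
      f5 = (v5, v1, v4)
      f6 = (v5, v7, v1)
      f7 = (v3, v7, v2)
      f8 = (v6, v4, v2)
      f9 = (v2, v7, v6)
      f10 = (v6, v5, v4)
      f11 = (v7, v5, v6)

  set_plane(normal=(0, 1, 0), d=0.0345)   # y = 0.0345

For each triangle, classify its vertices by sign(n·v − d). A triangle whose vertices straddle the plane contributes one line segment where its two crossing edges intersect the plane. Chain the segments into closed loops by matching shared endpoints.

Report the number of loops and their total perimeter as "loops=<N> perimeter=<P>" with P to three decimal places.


Straddling triangles (8 of 12):
  (v1,v3,v0) [-+-] → (-1.08, 0.0345, 0.765)–(-1.08, 0.0345, 0.0153)  len=0.7497
  (v0,v3,v2) [-++] → (-1.08, 0.0345, 0.0153)–(-1.08, 0.0345, -0.765)  len=0.7803
  (v2,v4,v0) [+--] → (-0.0216, 0.0345, -0.765)–(-1.08, 0.0345, -0.765)  len=1.0584
  (v1,v7,v3) [-++] → (0.0216, 0.0345, 0.765)–(-1.08, 0.0345, 0.765)  len=1.1016
  (v5,v7,v1) [-+-] → (1.08, 0.0345, 0.765)–(0.0216, 0.0345, 0.765)  len=1.0584
  (v6,v4,v2) [+-+] → (1.08, 0.0345, -0.765)–(-0.0216, 0.0345, -0.765)  len=1.1016
  (v6,v5,v4) [+--] → (1.08, 0.0345, -0.0153)–(1.08, 0.0345, -0.765)  len=0.7497
  (v7,v5,v6) [+-+] → (1.08, 0.0345, 0.765)–(1.08, 0.0345, -0.0153)  len=0.7803

Chained into 1 loop(s):
  loop 1: 8 segments, perimeter = 7.3800
Total perimeter = 7.380

loops=1 perimeter=7.380


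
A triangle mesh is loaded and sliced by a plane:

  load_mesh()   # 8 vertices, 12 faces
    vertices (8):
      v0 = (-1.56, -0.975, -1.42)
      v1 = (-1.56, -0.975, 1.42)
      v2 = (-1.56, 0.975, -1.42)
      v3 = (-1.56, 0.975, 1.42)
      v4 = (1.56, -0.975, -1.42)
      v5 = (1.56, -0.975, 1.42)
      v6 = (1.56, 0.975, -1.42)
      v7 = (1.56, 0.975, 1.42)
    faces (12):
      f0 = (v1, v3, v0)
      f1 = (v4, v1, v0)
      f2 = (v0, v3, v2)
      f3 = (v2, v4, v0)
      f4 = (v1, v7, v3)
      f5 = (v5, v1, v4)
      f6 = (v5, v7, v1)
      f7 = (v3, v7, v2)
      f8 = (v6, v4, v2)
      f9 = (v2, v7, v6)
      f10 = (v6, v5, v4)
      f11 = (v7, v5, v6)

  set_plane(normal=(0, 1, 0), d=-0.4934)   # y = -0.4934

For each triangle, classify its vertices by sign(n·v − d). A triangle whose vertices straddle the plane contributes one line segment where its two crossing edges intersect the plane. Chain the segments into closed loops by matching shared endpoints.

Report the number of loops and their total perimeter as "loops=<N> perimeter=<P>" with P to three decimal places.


loops=1 perimeter=11.920

Straddling triangles (8 of 12):
  (v1,v3,v0) [-+-] → (-1.56, -0.4934, 1.42)–(-1.56, -0.4934, -0.718593)  len=2.1386
  (v0,v3,v2) [-++] → (-1.56, -0.4934, -0.718593)–(-1.56, -0.4934, -1.42)  len=0.7014
  (v2,v4,v0) [+--] → (0.78944, -0.4934, -1.42)–(-1.56, -0.4934, -1.42)  len=2.3494
  (v1,v7,v3) [-++] → (-0.78944, -0.4934, 1.42)–(-1.56, -0.4934, 1.42)  len=0.7706
  (v5,v7,v1) [-+-] → (1.56, -0.4934, 1.42)–(-0.78944, -0.4934, 1.42)  len=2.3494
  (v6,v4,v2) [+-+] → (1.56, -0.4934, -1.42)–(0.78944, -0.4934, -1.42)  len=0.7706
  (v6,v5,v4) [+--] → (1.56, -0.4934, 0.718593)–(1.56, -0.4934, -1.42)  len=2.1386
  (v7,v5,v6) [+-+] → (1.56, -0.4934, 1.42)–(1.56, -0.4934, 0.718593)  len=0.7014

Chained into 1 loop(s):
  loop 1: 8 segments, perimeter = 11.9200
Total perimeter = 11.920


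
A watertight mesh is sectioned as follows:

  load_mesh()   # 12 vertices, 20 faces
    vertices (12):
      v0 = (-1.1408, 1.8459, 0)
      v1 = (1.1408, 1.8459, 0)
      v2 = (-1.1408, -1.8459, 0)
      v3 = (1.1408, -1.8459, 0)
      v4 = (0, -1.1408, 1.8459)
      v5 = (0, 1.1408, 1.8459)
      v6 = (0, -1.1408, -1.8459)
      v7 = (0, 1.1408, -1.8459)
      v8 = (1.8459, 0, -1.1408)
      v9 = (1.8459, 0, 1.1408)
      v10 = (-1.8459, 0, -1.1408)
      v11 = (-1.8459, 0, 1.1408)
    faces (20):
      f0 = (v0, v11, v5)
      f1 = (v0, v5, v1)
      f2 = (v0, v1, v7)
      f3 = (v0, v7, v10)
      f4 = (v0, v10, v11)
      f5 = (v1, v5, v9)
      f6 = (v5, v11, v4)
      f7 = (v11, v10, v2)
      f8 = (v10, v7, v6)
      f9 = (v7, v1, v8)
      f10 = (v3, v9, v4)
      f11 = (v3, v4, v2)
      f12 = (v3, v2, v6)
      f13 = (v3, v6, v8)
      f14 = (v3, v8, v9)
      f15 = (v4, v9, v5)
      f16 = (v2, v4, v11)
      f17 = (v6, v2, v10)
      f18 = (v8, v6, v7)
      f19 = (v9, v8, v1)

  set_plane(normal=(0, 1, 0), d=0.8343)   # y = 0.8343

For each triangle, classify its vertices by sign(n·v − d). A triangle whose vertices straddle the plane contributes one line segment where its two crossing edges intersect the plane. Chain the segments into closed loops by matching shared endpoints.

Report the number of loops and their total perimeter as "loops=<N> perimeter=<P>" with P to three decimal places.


Straddling triangles (10 of 20):
  (v0,v11,v5) [+-+] → (-1.52721, 0.8343, 0.625187)–(-0.49594, 0.8343, 1.65646)  len=1.4584
  (v0,v7,v10) [++-] → (-0.49594, 0.8343, -1.65646)–(-1.52721, 0.8343, -0.625187)  len=1.4584
  (v0,v10,v11) [+--] → (-1.52721, 0.8343, -0.625187)–(-1.52721, 0.8343, 0.625187)  len=1.2504
  (v1,v5,v9) [++-] → (0.49594, 0.8343, 1.65646)–(1.52721, 0.8343, 0.625187)  len=1.4584
  (v5,v11,v4) [+--] → (-0.49594, 0.8343, 1.65646)–(0, 0.8343, 1.8459)  len=0.5309
  (v10,v7,v6) [-+-] → (-0.49594, 0.8343, -1.65646)–(0, 0.8343, -1.8459)  len=0.5309
  (v7,v1,v8) [++-] → (1.52721, 0.8343, -0.625187)–(0.49594, 0.8343, -1.65646)  len=1.4584
  (v4,v9,v5) [--+] → (0.49594, 0.8343, 1.65646)–(0, 0.8343, 1.8459)  len=0.5309
  (v8,v6,v7) [--+] → (0, 0.8343, -1.8459)–(0.49594, 0.8343, -1.65646)  len=0.5309
  (v9,v8,v1) [--+] → (1.52721, 0.8343, -0.625187)–(1.52721, 0.8343, 0.625187)  len=1.2504

Chained into 1 loop(s):
  loop 1: 10 segments, perimeter = 10.4581
Total perimeter = 10.458

loops=1 perimeter=10.458


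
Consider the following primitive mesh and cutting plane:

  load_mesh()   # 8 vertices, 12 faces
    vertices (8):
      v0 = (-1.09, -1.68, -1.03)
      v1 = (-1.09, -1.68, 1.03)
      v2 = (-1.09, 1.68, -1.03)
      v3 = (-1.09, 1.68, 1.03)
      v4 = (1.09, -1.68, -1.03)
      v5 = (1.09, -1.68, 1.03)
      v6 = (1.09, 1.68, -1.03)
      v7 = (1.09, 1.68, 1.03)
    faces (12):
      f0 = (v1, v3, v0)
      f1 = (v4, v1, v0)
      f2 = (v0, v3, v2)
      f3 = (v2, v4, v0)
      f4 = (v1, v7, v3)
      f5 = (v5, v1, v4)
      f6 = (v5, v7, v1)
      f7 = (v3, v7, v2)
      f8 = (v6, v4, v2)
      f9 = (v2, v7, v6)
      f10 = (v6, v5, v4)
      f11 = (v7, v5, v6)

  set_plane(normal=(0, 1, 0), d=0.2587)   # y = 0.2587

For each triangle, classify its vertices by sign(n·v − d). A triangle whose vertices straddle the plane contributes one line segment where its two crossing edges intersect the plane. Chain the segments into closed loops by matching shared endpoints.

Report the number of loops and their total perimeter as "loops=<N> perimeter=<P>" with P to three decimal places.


Straddling triangles (8 of 12):
  (v1,v3,v0) [-+-] → (-1.09, 0.2587, 1.03)–(-1.09, 0.2587, 0.158608)  len=0.8714
  (v0,v3,v2) [-++] → (-1.09, 0.2587, 0.158608)–(-1.09, 0.2587, -1.03)  len=1.1886
  (v2,v4,v0) [+--] → (-0.167847, 0.2587, -1.03)–(-1.09, 0.2587, -1.03)  len=0.9222
  (v1,v7,v3) [-++] → (0.167847, 0.2587, 1.03)–(-1.09, 0.2587, 1.03)  len=1.2578
  (v5,v7,v1) [-+-] → (1.09, 0.2587, 1.03)–(0.167847, 0.2587, 1.03)  len=0.9222
  (v6,v4,v2) [+-+] → (1.09, 0.2587, -1.03)–(-0.167847, 0.2587, -1.03)  len=1.2578
  (v6,v5,v4) [+--] → (1.09, 0.2587, -0.158608)–(1.09, 0.2587, -1.03)  len=0.8714
  (v7,v5,v6) [+-+] → (1.09, 0.2587, 1.03)–(1.09, 0.2587, -0.158608)  len=1.1886

Chained into 1 loop(s):
  loop 1: 8 segments, perimeter = 8.4800
Total perimeter = 8.480

loops=1 perimeter=8.480


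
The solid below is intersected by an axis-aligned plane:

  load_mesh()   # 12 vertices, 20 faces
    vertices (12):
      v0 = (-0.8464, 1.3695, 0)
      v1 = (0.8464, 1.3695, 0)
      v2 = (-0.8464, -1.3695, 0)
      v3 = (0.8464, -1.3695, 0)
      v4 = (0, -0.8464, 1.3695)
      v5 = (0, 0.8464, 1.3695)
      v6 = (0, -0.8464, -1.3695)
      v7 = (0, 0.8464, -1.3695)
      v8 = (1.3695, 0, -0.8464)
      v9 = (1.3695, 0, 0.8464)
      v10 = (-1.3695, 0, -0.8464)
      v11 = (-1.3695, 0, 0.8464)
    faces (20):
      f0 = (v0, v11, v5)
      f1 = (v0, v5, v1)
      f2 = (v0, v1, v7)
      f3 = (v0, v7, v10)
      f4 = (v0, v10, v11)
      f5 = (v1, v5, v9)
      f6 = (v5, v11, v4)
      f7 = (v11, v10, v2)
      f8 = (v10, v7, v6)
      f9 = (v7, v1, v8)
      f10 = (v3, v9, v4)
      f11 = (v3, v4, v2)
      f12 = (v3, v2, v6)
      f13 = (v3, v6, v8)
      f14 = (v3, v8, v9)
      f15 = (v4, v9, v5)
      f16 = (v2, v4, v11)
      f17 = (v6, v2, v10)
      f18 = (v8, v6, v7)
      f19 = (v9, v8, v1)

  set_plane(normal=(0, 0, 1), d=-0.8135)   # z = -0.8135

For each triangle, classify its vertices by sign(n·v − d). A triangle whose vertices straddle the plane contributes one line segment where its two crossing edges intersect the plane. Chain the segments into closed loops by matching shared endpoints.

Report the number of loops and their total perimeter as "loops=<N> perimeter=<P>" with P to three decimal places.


Straddling triangles (10 of 20):
  (v0,v1,v7) [++-] → (0.343628, 1.05877, -0.8135)–(-0.343628, 1.05877, -0.8135)  len=0.6873
  (v0,v7,v10) [+--] → (-0.343628, 1.05877, -0.8135)–(-1.34917, 0.0532332, -0.8135)  len=1.4220
  (v0,v10,v11) [+-+] → (-1.34917, 0.0532332, -0.8135)–(-1.3695, 0, -0.8135)  len=0.0570
  (v11,v10,v2) [+-+] → (-1.3695, 0, -0.8135)–(-1.34917, -0.0532332, -0.8135)  len=0.0570
  (v7,v1,v8) [-+-] → (0.343628, 1.05877, -0.8135)–(1.34917, 0.0532332, -0.8135)  len=1.4220
  (v3,v2,v6) [++-] → (-0.343628, -1.05877, -0.8135)–(0.343628, -1.05877, -0.8135)  len=0.6873
  (v3,v6,v8) [+--] → (0.343628, -1.05877, -0.8135)–(1.34917, -0.0532332, -0.8135)  len=1.4220
  (v3,v8,v9) [+-+] → (1.34917, -0.0532332, -0.8135)–(1.3695, 0, -0.8135)  len=0.0570
  (v6,v2,v10) [-+-] → (-0.343628, -1.05877, -0.8135)–(-1.34917, -0.0532332, -0.8135)  len=1.4220
  (v9,v8,v1) [+-+] → (1.3695, 0, -0.8135)–(1.34917, 0.0532332, -0.8135)  len=0.0570

Chained into 1 loop(s):
  loop 1: 10 segments, perimeter = 7.2906
Total perimeter = 7.291

loops=1 perimeter=7.291


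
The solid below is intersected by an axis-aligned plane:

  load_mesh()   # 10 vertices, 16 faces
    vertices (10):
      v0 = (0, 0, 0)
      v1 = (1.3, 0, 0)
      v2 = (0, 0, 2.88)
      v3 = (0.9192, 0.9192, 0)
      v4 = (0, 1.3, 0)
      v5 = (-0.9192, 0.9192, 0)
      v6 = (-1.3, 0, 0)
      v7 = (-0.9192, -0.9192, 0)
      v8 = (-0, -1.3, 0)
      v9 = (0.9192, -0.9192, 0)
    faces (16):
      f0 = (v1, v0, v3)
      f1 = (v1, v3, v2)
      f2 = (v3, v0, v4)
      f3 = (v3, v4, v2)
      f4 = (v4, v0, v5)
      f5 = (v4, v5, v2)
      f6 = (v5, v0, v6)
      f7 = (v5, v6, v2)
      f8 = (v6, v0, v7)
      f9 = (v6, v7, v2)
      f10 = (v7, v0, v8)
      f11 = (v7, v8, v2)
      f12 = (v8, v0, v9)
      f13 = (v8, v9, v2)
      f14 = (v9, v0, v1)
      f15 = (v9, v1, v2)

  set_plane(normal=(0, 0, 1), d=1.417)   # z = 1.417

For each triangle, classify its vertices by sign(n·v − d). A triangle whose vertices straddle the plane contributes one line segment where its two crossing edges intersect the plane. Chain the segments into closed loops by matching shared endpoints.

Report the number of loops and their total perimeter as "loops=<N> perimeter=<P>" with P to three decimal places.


Straddling triangles (8 of 16):
  (v1,v3,v2) [--+] → (0.466941, 0.466941, 1.417)–(0.660382, 0, 1.417)  len=0.5054
  (v3,v4,v2) [--+] → (0, 0.660382, 1.417)–(0.466941, 0.466941, 1.417)  len=0.5054
  (v4,v5,v2) [--+] → (-0.466941, 0.466941, 1.417)–(0, 0.660382, 1.417)  len=0.5054
  (v5,v6,v2) [--+] → (-0.660382, 0, 1.417)–(-0.466941, 0.466941, 1.417)  len=0.5054
  (v6,v7,v2) [--+] → (-0.466941, -0.466941, 1.417)–(-0.660382, 0, 1.417)  len=0.5054
  (v7,v8,v2) [--+] → (0, -0.660382, 1.417)–(-0.466941, -0.466941, 1.417)  len=0.5054
  (v8,v9,v2) [--+] → (0.466941, -0.466941, 1.417)–(0, -0.660382, 1.417)  len=0.5054
  (v9,v1,v2) [--+] → (0.660382, 0, 1.417)–(0.466941, -0.466941, 1.417)  len=0.5054

Chained into 1 loop(s):
  loop 1: 8 segments, perimeter = 4.0434
Total perimeter = 4.043

loops=1 perimeter=4.043
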